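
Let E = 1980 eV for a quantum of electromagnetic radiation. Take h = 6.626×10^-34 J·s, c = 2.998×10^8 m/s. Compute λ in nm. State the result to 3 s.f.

Solving E = h·c/λ for λ: λ = hc/E.
E = 1980 eV = 3.172×10^-16 J; h = 6.626×10^-34 J·s; c = 2.998×10^8 m/s.
λ = 6.262×10^-10 m
6.262×10^-10 m × (1 nm / 1.000×10^-9 m) = 0.6262 nm

0.626 nm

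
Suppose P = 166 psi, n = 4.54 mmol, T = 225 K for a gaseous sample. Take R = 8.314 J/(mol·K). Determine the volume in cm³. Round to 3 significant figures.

7.42 cm³

Solving PV = nRT for V: V = nRT/P.
P = 166 psi = 1.145×10^6 Pa; n = 4.54 mmol = 0.004540 mol; T = 225 K; R = 8.314 J/(mol·K).
V = 7.420×10^-6 m³
7.420×10^-6 m³ × (1 cm³ / 1.000×10^-6 m³) = 7.420 cm³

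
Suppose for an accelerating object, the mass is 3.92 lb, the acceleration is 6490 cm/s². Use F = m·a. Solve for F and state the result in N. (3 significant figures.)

115 N

From Newton's second law: F = m·a.
m = 3.92 lb = 1.778 kg; a = 6490 cm/s² = 64.90 m/s².
F = 115.4 N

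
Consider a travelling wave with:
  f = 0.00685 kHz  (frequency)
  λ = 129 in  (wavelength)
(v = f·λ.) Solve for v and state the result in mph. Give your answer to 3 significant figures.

50.2 mph

v is given directly by: v = fλ.
f = 0.00685 kHz = 6.850 Hz; λ = 129 in = 3.277 m.
v = 22.44 m/s
22.44 m/s × (1 mph / 0.4470 m/s) = 50.21 mph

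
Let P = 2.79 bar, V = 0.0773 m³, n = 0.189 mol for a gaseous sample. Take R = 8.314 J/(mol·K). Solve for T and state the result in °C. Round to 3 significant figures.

Rearranging PV = nRT for T: T = PV/(nR).
P = 2.79 bar = 2.790×10^5 Pa; V = 0.0773 m³; n = 0.189 mol; R = 8.314 J/(mol·K).
T = 13725 K
13725 K − 273.15 = 13452 °C

13500 °C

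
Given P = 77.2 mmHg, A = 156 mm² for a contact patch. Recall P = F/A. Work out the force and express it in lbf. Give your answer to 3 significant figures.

0.361 lbf

Solving P = F/A for F: F = P·A.
P = 77.2 mmHg = 10292 Pa; A = 156 mm² = 1.560×10^-4 m².
F = 1.606 N  (the unit combination reduces to kg·m/s² = N)
1.606 N × (1 lbf / 4.448 N) = 0.3610 lbf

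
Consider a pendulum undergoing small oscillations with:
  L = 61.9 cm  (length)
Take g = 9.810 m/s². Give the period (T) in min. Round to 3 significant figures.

0.0263 min

Directly: T = 2π√(L/g).
L = 61.9 cm = 0.6190 m; g = 9.810 m/s².
T = 1.578 s
1.578 s × (1 min / 60.00 s) = 0.02631 min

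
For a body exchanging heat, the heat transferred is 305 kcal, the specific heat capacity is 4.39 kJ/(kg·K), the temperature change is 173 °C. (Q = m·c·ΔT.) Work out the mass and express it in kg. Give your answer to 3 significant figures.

1.68 kg

Rearranging: m = Q/(c·ΔT).
Q = 305 kcal = 1.276×10^6 J; c = 4.39 kJ/(kg·K) = 4390 J/(kg·K); ΔT = 173 °C = 173.0 K.
m = 1.680 kg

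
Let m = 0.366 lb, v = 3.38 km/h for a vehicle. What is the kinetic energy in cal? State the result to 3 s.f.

0.0175 cal

Directly: KE = ½mv².
m = 0.366 lb = 0.1660 kg; v = 3.38 km/h = 0.9389 m/s.
KE = 0.07317 J  (the unit combination reduces to kg·m²/s² = J)
0.07317 J × (1 cal / 4.184 J) = 0.01749 cal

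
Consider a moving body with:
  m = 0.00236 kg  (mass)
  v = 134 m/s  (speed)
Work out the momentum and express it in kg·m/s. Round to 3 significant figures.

0.316 kg·m/s

p is given directly by: p = mv.
m = 0.00236 kg; v = 134 m/s.
p = 0.3162 kg·m/s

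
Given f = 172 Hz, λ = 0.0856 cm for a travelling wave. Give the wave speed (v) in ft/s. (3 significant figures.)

0.483 ft/s

v is given directly by: v = fλ.
f = 172 Hz; λ = 0.0856 cm = 8.560×10^-4 m.
v = 0.1472 m/s
0.1472 m/s × (1 ft/s / 0.3048 m/s) = 0.4830 ft/s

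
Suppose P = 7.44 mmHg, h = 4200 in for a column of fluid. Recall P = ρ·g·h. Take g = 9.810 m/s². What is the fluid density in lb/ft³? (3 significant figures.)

Solving P = ρ·g·h for ρ: ρ = P/(g·h).
P = 7.44 mmHg = 991.9 Pa; h = 4200 in = 106.7 m; g = 9.810 m/s².
ρ = 0.9478 kg/m³
0.9478 kg/m³ × (1 lb/ft³ / 16.02 kg/m³) = 0.05917 lb/ft³

0.0592 lb/ft³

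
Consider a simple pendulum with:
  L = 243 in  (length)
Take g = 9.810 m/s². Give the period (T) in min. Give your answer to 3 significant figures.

0.0831 min

Directly: T = 2π√(L/g).
L = 243 in = 6.172 m; g = 9.810 m/s².
T = 4.984 s
4.984 s × (1 min / 60.00 s) = 0.08306 min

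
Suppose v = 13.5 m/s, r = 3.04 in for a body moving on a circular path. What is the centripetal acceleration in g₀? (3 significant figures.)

241 g₀

Directly: a = v²/r.
v = 13.5 m/s; r = 3.04 in = 0.07722 m.
a = 2360 m/s²
2360 m/s² × (1 g₀ / 9.807 m/s²) = 240.7 g₀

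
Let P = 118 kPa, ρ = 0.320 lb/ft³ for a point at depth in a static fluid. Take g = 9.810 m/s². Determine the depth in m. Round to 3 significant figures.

Rearranging P = ρ·g·h for h: h = P/(ρ·g).
P = 118 kPa = 1.180×10^5 Pa; ρ = 0.320 lb/ft³ = 5.126 kg/m³; g = 9.810 m/s².
h = 2347 m

2350 m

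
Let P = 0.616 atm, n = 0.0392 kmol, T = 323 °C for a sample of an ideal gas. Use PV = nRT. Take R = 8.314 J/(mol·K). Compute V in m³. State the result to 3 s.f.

From the ideal-gas law: V = nRT/P.
P = 0.616 atm = 62416 Pa; n = 0.0392 kmol = 39.20 mol; T = 323 °C = 596.1 K; R = 8.314 J/(mol·K).
V = 3.113 m³

3.11 m³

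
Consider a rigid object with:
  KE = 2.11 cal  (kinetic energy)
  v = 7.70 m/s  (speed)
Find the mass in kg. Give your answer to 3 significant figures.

0.298 kg

Solving KE = ½mv² for m: m = 2·KE/v².
KE = 2.11 cal = 8.828 J; v = 7.70 m/s.
m = 0.2978 kg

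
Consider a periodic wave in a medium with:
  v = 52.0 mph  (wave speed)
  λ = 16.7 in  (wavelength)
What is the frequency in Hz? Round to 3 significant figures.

Rearranging v = f·λ for f: f = v/λ.
v = 52.0 mph = 23.25 m/s; λ = 16.7 in = 0.4242 m.
f = 54.80 Hz

54.8 Hz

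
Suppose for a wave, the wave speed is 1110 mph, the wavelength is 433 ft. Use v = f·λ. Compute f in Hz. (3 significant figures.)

3.76 Hz

Rearranging v = f·λ for f: f = v/λ.
v = 1110 mph = 496.2 m/s; λ = 433 ft = 132.0 m.
f = 3.760 Hz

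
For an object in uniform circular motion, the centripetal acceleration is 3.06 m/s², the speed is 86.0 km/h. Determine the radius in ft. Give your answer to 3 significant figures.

612 ft

Rearranging a = v²/r for r: r = v²/a.
a = 3.06 m/s²; v = 86.0 km/h = 23.89 m/s.
r = 186.5 m
186.5 m × (1 ft / 0.3048 m) = 611.9 ft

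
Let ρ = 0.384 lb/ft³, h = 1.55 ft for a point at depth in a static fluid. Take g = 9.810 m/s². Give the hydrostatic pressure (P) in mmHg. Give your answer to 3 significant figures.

0.214 mmHg

P is given directly by: P = ρgh.
ρ = 0.384 lb/ft³ = 6.151 kg/m³; h = 1.55 ft = 0.4724 m; g = 9.810 m/s².
P = 28.51 Pa
28.51 Pa × (1 mmHg / 133.3 Pa) = 0.2138 mmHg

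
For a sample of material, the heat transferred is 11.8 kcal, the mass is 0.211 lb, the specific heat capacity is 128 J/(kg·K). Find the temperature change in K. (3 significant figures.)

Rearranging: ΔT = Q/(m·c).
Q = 11.8 kcal = 49371 J; m = 0.211 lb = 0.09571 kg; c = 128 J/(kg·K).
ΔT = 4030 K

4030 K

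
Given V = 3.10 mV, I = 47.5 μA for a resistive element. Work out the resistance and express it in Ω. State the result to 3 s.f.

Rearranging: R = V/I.
V = 3.10 mV = 0.003100 V; I = 47.5 μA = 4.750×10^-5 A.
R = 65.26 Ω

65.3 Ω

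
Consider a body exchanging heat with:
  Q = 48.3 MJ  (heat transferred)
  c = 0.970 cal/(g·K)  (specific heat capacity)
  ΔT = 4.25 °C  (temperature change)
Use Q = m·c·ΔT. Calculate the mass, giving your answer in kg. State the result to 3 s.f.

2800 kg

Solving Q = m·c·ΔT for m: m = Q/(c·ΔT).
Q = 48.3 MJ = 4.830×10^7 J; c = 0.970 cal/(g·K) = 4058 J/(kg·K); ΔT = 4.25 °C = 4.250 K.
m = 2800 kg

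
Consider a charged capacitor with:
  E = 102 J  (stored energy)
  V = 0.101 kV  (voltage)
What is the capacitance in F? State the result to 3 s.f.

0.0200 F

Solving E = ½C·V² for C: C = 2E/V².
E = 102 J; V = 0.101 kV = 101.0 V.
C = 0.02000 F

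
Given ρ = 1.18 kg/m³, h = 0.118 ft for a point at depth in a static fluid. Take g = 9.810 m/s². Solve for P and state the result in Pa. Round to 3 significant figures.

0.416 Pa

P is given directly by: P = ρgh.
ρ = 1.18 kg/m³; h = 0.118 ft = 0.03597 m; g = 9.810 m/s².
P = 0.4163 Pa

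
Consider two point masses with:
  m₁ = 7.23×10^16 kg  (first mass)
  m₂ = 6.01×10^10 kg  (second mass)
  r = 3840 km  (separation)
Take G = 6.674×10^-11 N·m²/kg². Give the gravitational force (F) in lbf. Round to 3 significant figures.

F is given directly by: F = Gm₁m₂/r².
m₁ = 7.23×10^16 kg; m₂ = 6.01×10^10 kg; r = 3840 km = 3.840×10^6 m; G = 6.674×10^-11 N·m²/kg².
F = 19667 N
19667 N × (1 lbf / 4.448 N) = 4421 lbf

4420 lbf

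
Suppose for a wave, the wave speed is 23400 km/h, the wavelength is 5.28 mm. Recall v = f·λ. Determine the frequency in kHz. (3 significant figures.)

Rearranging: f = v/λ.
v = 23400 km/h = 6500 m/s; λ = 5.28 mm = 0.005280 m.
f = 1.231×10^6 Hz
1.231×10^6 Hz × (1 kHz / 1000 Hz) = 1231 kHz

1230 kHz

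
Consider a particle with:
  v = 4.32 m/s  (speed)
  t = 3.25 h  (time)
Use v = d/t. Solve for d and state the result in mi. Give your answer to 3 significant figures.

Solving v = d/t for d: d = v·t.
v = 4.32 m/s; t = 3.25 h = 11700 s.
d = 50544 m
50544 m × (1 mi / 1609 m) = 31.41 mi

31.4 mi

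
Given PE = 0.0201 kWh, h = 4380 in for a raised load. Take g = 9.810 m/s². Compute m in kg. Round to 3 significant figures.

66.3 kg

Solving PE = m·g·h for m: m = PE/(g·h).
PE = 0.0201 kWh = 72360 J; h = 4380 in = 111.3 m; g = 9.810 m/s².
m = 66.30 kg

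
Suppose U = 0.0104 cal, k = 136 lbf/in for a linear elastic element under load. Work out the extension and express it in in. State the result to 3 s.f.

Rearranging: x = √(2U/k).
U = 0.0104 cal = 0.04351 J; k = 136 lbf/in = 23817 N/m.
x = 0.001912 m
0.001912 m × (1 in / 0.02540 m) = 0.07526 in

0.0753 in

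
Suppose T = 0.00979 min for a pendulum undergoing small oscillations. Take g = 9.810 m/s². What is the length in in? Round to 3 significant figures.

Rearranging: L = g·(T/2π)².
T = 0.00979 min = 0.5874 s; g = 9.810 m/s².
L = 0.08574 m
0.08574 m × (1 in / 0.02540 m) = 3.376 in

3.38 in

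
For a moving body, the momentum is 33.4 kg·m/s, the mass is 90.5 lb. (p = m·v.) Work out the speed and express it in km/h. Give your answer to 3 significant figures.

2.93 km/h

Rearranging p = m·v for v: v = p/m.
p = 33.4 kg·m/s; m = 90.5 lb = 41.05 kg.
v = 0.8136 m/s
0.8136 m/s × (1 km/h / 0.2778 m/s) = 2.929 km/h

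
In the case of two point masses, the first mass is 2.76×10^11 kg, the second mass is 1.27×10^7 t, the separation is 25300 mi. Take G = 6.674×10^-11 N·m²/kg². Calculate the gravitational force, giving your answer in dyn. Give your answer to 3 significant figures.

From Newton's law of gravitation: F = Gm₁m₂/r².
m₁ = 2.76×10^11 kg; m₂ = 1.27×10^7 t = 1.270×10^10 kg; r = 25300 mi = 4.072×10^7 m; G = 6.674×10^-11 N·m²/kg².
F = 1.411×10^-4 N
1.411×10^-4 N × (1 dyn / 1.000×10^-5 N) = 14.11 dyn

14.1 dyn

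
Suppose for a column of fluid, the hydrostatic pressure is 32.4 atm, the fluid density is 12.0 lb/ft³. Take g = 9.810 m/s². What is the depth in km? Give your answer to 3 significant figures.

Rearranging P = ρ·g·h for h: h = P/(ρ·g).
P = 32.4 atm = 3.283×10^6 Pa; ρ = 12.0 lb/ft³ = 192.2 kg/m³; g = 9.810 m/s².
h = 1741 m
1741 m × (1 km / 1000 m) = 1.741 km

1.74 km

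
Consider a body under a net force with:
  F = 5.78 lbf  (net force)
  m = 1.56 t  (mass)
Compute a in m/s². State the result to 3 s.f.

0.0165 m/s²

Rearranging F = m·a for a: a = F/m.
F = 5.78 lbf = 25.71 N; m = 1.56 t = 1560 kg.
a = 0.01648 m/s²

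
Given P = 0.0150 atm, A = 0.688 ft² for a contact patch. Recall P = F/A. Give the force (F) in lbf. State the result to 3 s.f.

Rearranging: F = P·A.
P = 0.0150 atm = 1520 Pa; A = 0.688 ft² = 0.06392 m².
F = 97.15 N
97.15 N × (1 lbf / 4.448 N) = 21.84 lbf

21.8 lbf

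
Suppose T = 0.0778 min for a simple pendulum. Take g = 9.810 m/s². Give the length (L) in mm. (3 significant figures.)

Solving T = 2π√(L/g) for L: L = g·(T/2π)².
T = 0.0778 min = 4.668 s; g = 9.810 m/s².
L = 5.415 m
5.415 m × (1 mm / 0.001000 m) = 5415 mm

5410 mm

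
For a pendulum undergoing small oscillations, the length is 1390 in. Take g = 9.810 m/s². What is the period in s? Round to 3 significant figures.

Directly: T = 2π√(L/g).
L = 1390 in = 35.31 m; g = 9.810 m/s².
T = 11.92 s

11.9 s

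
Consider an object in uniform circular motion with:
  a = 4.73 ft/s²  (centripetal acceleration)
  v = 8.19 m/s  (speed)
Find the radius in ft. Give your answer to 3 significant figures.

153 ft

Solving a = v²/r for r: r = v²/a.
a = 4.73 ft/s² = 1.442 m/s²; v = 8.19 m/s.
r = 46.53 m
46.53 m × (1 ft / 0.3048 m) = 152.6 ft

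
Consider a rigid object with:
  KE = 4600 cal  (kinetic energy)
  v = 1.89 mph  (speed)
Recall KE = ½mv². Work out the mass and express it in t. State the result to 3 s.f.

Solving KE = ½mv² for m: m = 2·KE/v².
KE = 4600 cal = 19246 J; v = 1.89 mph = 0.8449 m/s.
m = 53922 kg
53922 kg × (1 t / 1000 kg) = 53.92 t

53.9 t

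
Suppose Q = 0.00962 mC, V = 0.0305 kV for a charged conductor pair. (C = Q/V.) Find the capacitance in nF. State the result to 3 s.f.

315 nF

Directly: C = Q/V.
Q = 0.00962 mC = 9.620×10^-6 C; V = 0.0305 kV = 30.50 V.
C = 3.154×10^-7 F
3.154×10^-7 F × (1 nF / 1.000×10^-9 F) = 315.4 nF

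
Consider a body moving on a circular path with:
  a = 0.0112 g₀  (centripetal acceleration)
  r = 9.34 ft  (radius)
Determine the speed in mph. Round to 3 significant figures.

Rearranging: v = √(a·r).
a = 0.0112 g₀ = 0.1098 m/s²; r = 9.34 ft = 2.847 m.
v = 0.5592 m/s
0.5592 m/s × (1 mph / 0.4470 m/s) = 1.251 mph

1.25 mph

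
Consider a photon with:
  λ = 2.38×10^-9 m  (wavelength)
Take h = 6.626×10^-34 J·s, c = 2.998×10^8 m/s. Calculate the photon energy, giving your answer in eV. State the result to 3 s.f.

E is given directly by: E = hc/λ.
λ = 2.38×10^-9 m; h = 6.626×10^-34 J·s; c = 2.998×10^8 m/s.
E = 8.347×10^-17 J  (the unit combination reduces to kg·m²/s² = J)
8.347×10^-17 J × (1 eV / 1.602×10^-19 J) = 520.9 eV

521 eV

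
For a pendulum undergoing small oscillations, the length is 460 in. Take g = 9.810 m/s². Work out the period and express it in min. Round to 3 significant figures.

0.114 min

T is given directly by: T = 2π√(L/g).
L = 460 in = 11.68 m; g = 9.810 m/s².
T = 6.857 s
6.857 s × (1 min / 60.00 s) = 0.1143 min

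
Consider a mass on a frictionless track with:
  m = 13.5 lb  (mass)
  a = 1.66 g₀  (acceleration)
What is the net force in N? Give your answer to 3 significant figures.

From Newton's second law: F = m·a.
m = 13.5 lb = 6.123 kg; a = 1.66 g₀ = 16.28 m/s².
F = 99.68 N

99.7 N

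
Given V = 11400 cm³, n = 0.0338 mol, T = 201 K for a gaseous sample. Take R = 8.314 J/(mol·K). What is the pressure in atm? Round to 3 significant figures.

Directly: P = nRT/V.
V = 11400 cm³ = 0.01140 m³; n = 0.0338 mol; T = 201 K; R = 8.314 J/(mol·K).
P = 4955 Pa
4955 Pa × (1 atm / 1.013×10^5 Pa) = 0.04890 atm

0.0489 atm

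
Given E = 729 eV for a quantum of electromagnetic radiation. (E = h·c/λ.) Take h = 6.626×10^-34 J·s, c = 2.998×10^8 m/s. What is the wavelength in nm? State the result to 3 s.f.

Rearranging: λ = hc/E.
E = 729 eV = 1.168×10^-16 J; h = 6.626×10^-34 J·s; c = 2.998×10^8 m/s.
λ = 1.701×10^-9 m
1.701×10^-9 m × (1 nm / 1.000×10^-9 m) = 1.701 nm

1.70 nm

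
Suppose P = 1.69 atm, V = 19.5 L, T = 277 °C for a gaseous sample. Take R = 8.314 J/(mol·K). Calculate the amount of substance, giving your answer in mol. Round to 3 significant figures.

From the ideal-gas law: n = PV/(RT).
P = 1.69 atm = 1.712×10^5 Pa; V = 19.5 L = 0.01950 m³; T = 277 °C = 550.1 K; R = 8.314 J/(mol·K).
n = 0.7300 mol

0.730 mol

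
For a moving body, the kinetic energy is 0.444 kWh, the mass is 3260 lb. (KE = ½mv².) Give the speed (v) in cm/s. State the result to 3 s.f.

Rearranging KE = ½mv² for v: v = √(2·KE/m).
KE = 0.444 kWh = 1.598×10^6 J; m = 3260 lb = 1479 kg.
v = 46.50 m/s
46.50 m/s × (1 cm/s / 0.01000 m/s) = 4650 cm/s

4650 cm/s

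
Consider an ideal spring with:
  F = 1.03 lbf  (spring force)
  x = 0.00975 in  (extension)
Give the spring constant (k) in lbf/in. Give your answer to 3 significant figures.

106 lbf/in

From Hooke's law: k = F/x.
F = 1.03 lbf = 4.582 N; x = 0.00975 in = 2.476×10^-4 m.
k = 18501 N/m
18501 N/m × (1 lbf/in / 175.1 N/m) = 105.6 lbf/in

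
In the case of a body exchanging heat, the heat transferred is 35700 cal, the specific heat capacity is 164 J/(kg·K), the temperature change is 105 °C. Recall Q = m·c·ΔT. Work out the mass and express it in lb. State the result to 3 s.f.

Rearranging Q = m·c·ΔT for m: m = Q/(c·ΔT).
Q = 35700 cal = 1.494×10^5 J; c = 164 J/(kg·K); ΔT = 105 °C = 105.0 K.
m = 8.674 kg
8.674 kg × (1 lb / 0.4536 kg) = 19.12 lb

19.1 lb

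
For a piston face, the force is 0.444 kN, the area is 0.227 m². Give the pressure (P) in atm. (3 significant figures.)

P is given directly by: P = F/A.
F = 0.444 kN = 444.0 N; A = 0.227 m².
P = 1956 Pa
1956 Pa × (1 atm / 1.013×10^5 Pa) = 0.01930 atm

0.0193 atm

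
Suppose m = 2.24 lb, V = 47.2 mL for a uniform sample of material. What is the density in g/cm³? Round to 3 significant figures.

Directly: ρ = m/V.
m = 2.24 lb = 1.016 kg; V = 47.2 mL = 4.720×10^-5 m³.
ρ = 21526 kg/m³
21526 kg/m³ × (1 g/cm³ / 1000 kg/m³) = 21.53 g/cm³

21.5 g/cm³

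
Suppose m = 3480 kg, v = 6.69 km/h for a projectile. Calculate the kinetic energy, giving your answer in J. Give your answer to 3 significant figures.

6010 J

Directly: KE = ½mv².
m = 3480 kg; v = 6.69 km/h = 1.858 m/s.
KE = 6009 J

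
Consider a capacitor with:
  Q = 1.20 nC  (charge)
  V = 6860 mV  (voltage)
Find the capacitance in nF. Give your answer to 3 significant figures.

Directly: C = Q/V.
Q = 1.20 nC = 1.200×10^-9 C; V = 6860 mV = 6.860 V.
C = 1.749×10^-10 F
1.749×10^-10 F × (1 nF / 1.000×10^-9 F) = 0.1749 nF

0.175 nF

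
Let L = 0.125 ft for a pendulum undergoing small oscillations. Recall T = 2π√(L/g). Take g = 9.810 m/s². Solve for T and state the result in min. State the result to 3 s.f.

0.00653 min

Directly: T = 2π√(L/g).
L = 0.125 ft = 0.03810 m; g = 9.810 m/s².
T = 0.3916 s
0.3916 s × (1 min / 60.00 s) = 0.006526 min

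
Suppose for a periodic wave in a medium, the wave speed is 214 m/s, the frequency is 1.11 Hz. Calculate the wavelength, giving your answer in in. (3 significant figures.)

Rearranging v = f·λ for λ: λ = v/f.
v = 214 m/s; f = 1.11 Hz.
λ = 192.8 m
192.8 m × (1 in / 0.02540 m) = 7590 in

7590 in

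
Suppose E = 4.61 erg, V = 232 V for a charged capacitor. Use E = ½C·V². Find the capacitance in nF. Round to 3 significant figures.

0.0171 nF

Rearranging: C = 2E/V².
E = 4.61 erg = 4.610×10^-7 J; V = 232 V.
C = 1.713×10^-11 F
1.713×10^-11 F × (1 nF / 1.000×10^-9 F) = 0.01713 nF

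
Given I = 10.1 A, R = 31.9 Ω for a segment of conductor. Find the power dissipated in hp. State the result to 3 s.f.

4.36 hp

P is given directly by: P = I²R.
I = 10.1 A; R = 31.9 Ω.
P = 3254 W  (the unit combination reduces to kg·m²/s³ = W)
3254 W × (1 hp / 745.7 W) = 4.364 hp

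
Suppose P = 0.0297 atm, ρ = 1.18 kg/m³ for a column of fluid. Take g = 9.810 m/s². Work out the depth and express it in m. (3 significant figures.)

260 m

Solving P = ρ·g·h for h: h = P/(ρ·g).
P = 0.0297 atm = 3009 Pa; ρ = 1.18 kg/m³; g = 9.810 m/s².
h = 260.0 m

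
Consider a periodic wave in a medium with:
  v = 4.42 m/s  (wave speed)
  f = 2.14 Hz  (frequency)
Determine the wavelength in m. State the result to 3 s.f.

2.07 m

Rearranging v = f·λ for λ: λ = v/f.
v = 4.42 m/s; f = 2.14 Hz.
λ = 2.065 m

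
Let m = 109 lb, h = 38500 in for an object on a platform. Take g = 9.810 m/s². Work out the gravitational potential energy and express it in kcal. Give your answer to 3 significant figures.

113 kcal

PE is given directly by: PE = mgh.
m = 109 lb = 49.44 kg; h = 38500 in = 977.9 m; g = 9.810 m/s².
PE = 4.743×10^5 J
4.743×10^5 J × (1 kcal / 4184 J) = 113.4 kcal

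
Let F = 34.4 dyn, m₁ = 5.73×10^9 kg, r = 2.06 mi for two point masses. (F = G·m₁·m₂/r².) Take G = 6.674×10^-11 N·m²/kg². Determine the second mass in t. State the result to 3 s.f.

9.89 t

Rearranging F = G·m₁·m₂/r² for m₂: m₂ = F·r²/(G·m₁).
F = 34.4 dyn = 3.440×10^-4 N; m₁ = 5.73×10^9 kg; r = 2.06 mi = 3315 m; G = 6.674×10^-11 N·m²/kg².
m₂ = 9887 kg
9887 kg × (1 t / 1000 kg) = 9.887 t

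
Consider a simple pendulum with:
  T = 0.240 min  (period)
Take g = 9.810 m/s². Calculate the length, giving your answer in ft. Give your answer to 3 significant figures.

169 ft

Rearranging: L = g·(T/2π)².
T = 0.240 min = 14.40 s; g = 9.810 m/s².
L = 51.53 m
51.53 m × (1 ft / 0.3048 m) = 169.1 ft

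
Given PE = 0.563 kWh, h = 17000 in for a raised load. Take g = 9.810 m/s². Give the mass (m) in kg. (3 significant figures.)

Rearranging PE = m·g·h for m: m = PE/(g·h).
PE = 0.563 kWh = 2.027×10^6 J; h = 17000 in = 431.8 m; g = 9.810 m/s².
m = 478.5 kg

478 kg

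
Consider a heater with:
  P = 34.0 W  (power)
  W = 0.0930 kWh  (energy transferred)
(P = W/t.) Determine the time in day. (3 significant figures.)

Rearranging: t = W/P.
P = 34.0 W; W = 0.0930 kWh = 3.348×10^5 J.
t = 9847 s
9847 s × (1 day / 86400 s) = 0.1140 day

0.114 day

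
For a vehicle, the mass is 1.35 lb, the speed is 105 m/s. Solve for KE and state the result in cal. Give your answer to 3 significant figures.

Directly: KE = ½mv².
m = 1.35 lb = 0.6123 kg; v = 105 m/s.
KE = 3376 J  (the unit combination reduces to kg·m²/s² = J)
3376 J × (1 cal / 4.184 J) = 806.8 cal

807 cal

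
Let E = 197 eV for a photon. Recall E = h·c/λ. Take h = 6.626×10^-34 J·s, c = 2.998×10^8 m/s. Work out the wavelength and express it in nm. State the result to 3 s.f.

6.29 nm

Solving E = h·c/λ for λ: λ = hc/E.
E = 197 eV = 3.156×10^-17 J; h = 6.626×10^-34 J·s; c = 2.998×10^8 m/s.
λ = 6.294×10^-9 m
6.294×10^-9 m × (1 nm / 1.000×10^-9 m) = 6.294 nm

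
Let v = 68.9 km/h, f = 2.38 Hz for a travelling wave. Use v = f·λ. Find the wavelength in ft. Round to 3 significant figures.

26.4 ft

Rearranging: λ = v/f.
v = 68.9 km/h = 19.14 m/s; f = 2.38 Hz.
λ = 8.042 m
8.042 m × (1 ft / 0.3048 m) = 26.38 ft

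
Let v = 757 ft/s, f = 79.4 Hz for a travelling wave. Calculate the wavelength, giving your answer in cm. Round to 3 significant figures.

291 cm

Solving v = f·λ for λ: λ = v/f.
v = 757 ft/s = 230.7 m/s; f = 79.4 Hz.
λ = 2.906 m
2.906 m × (1 cm / 0.01000 m) = 290.6 cm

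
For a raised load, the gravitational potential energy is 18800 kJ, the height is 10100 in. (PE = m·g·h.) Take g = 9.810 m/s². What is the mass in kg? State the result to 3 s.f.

7470 kg

Rearranging PE = m·g·h for m: m = PE/(g·h).
PE = 18800 kJ = 1.880×10^7 J; h = 10100 in = 256.5 m; g = 9.810 m/s².
m = 7470 kg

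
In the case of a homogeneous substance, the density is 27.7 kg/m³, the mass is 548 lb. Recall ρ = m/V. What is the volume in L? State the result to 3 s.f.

Rearranging ρ = m/V for V: V = m/ρ.
ρ = 27.7 kg/m³; m = 548 lb = 248.6 kg.
V = 8.974 m³
8.974 m³ × (1 L / 0.001000 m³) = 8974 L

8970 L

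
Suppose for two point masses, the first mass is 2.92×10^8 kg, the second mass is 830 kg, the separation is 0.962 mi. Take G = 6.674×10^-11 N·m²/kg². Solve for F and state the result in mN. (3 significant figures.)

From Newton's law of gravitation: F = Gm₁m₂/r².
m₁ = 2.92×10^8 kg; m₂ = 830 kg; r = 0.962 mi = 1548 m; G = 6.674×10^-11 N·m²/kg².
F = 6.748×10^-6 N
6.748×10^-6 N × (1 mN / 0.001000 N) = 0.006748 mN

0.00675 mN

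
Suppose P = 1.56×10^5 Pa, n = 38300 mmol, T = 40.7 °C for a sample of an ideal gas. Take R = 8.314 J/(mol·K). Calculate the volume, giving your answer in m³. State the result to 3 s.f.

0.641 m³

Solving PV = nRT for V: V = nRT/P.
P = 1.56×10^5 Pa; n = 38300 mmol = 38.30 mol; T = 40.7 °C = 313.8 K; R = 8.314 J/(mol·K).
V = 0.6406 m³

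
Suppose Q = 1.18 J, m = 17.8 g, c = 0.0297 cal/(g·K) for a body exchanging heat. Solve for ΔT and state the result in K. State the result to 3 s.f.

Rearranging: ΔT = Q/(m·c).
Q = 1.18 J; m = 17.8 g = 0.01780 kg; c = 0.0297 cal/(g·K) = 124.3 J/(kg·K).
ΔT = 0.5335 K

0.533 K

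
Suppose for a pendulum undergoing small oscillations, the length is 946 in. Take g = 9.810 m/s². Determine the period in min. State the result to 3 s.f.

0.164 min

Directly: T = 2π√(L/g).
L = 946 in = 24.03 m; g = 9.810 m/s².
T = 9.833 s
9.833 s × (1 min / 60.00 s) = 0.1639 min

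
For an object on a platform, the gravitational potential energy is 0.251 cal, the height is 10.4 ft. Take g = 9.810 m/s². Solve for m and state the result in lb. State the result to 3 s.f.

Rearranging: m = PE/(g·h).
PE = 0.251 cal = 1.050 J; h = 10.4 ft = 3.170 m; g = 9.810 m/s².
m = 0.03377 kg
0.03377 kg × (1 lb / 0.4536 kg) = 0.07445 lb

0.0745 lb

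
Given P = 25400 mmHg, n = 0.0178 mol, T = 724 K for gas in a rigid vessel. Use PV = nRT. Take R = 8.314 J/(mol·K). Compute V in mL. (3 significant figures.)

Rearranging PV = nRT for V: V = nRT/P.
P = 25400 mmHg = 3.386×10^6 Pa; n = 0.0178 mol; T = 724 K; R = 8.314 J/(mol·K).
V = 3.164×10^-5 m³
3.164×10^-5 m³ × (1 mL / 1.000×10^-6 m³) = 31.64 mL

31.6 mL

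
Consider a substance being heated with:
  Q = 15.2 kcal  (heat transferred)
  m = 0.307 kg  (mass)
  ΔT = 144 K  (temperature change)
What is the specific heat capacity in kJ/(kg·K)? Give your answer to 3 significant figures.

Solving Q = m·c·ΔT for c: c = Q/(m·ΔT).
Q = 15.2 kcal = 63597 J; m = 0.307 kg; ΔT = 144 K.
c = 1439 J/(kg·K)
1439 J/(kg·K) × (1 kJ/(kg·K) / 1000 J/(kg·K)) = 1.439 kJ/(kg·K)

1.44 kJ/(kg·K)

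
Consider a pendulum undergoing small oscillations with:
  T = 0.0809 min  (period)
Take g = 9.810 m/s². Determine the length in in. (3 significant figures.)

231 in

Rearranging: L = g·(T/2π)².
T = 0.0809 min = 4.854 s; g = 9.810 m/s².
L = 5.855 m
5.855 m × (1 in / 0.02540 m) = 230.5 in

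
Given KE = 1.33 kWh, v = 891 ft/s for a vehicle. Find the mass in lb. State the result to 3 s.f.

286 lb

Solving KE = ½mv² for m: m = 2·KE/v².
KE = 1.33 kWh = 4.788×10^6 J; v = 891 ft/s = 271.6 m/s.
m = 129.8 kg
129.8 kg × (1 lb / 0.4536 kg) = 286.2 lb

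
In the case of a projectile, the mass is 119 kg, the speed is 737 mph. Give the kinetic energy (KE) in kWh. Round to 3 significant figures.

Directly: KE = ½mv².
m = 119 kg; v = 737 mph = 329.5 m/s.
KE = 6.459×10^6 J
6.459×10^6 J × (1 kWh / 3.600×10^6 J) = 1.794 kWh

1.79 kWh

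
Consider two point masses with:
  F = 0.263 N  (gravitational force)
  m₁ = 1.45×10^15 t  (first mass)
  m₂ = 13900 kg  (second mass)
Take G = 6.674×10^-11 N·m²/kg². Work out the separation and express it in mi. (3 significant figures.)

Rearranging F = G·m₁·m₂/r² for r: r = √(G·m₁m₂/F).
F = 0.263 N; m₁ = 1.45×10^15 t = 1.450×10^18 kg; m₂ = 13900 kg; G = 6.674×10^-11 N·m²/kg².
r = 2.262×10^6 m
2.262×10^6 m × (1 mi / 1609 m) = 1405 mi

1410 mi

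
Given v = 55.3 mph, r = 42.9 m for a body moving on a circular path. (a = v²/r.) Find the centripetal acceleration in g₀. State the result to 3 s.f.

1.45 g₀

Directly: a = v²/r.
v = 55.3 mph = 24.72 m/s; r = 42.9 m.
a = 14.25 m/s²
14.25 m/s² × (1 g₀ / 9.807 m/s²) = 1.453 g₀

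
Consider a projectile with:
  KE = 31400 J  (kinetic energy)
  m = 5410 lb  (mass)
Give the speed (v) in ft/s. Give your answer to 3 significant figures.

Solving KE = ½mv² for v: v = √(2·KE/m).
KE = 31400 J; m = 5410 lb = 2454 kg.
v = 5.059 m/s
5.059 m/s × (1 ft/s / 0.3048 m/s) = 16.60 ft/s

16.6 ft/s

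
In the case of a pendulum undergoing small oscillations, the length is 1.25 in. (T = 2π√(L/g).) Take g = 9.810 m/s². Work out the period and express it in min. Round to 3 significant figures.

0.00596 min

T is given directly by: T = 2π√(L/g).
L = 1.25 in = 0.03175 m; g = 9.810 m/s².
T = 0.3575 s
0.3575 s × (1 min / 60.00 s) = 0.005958 min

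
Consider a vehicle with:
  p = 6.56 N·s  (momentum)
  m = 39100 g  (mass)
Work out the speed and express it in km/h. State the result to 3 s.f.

Solving p = m·v for v: v = p/m.
p = 6.56 N·s = 6.560 kg·m/s; m = 39100 g = 39.10 kg.
v = 0.1678 m/s
0.1678 m/s × (1 km/h / 0.2778 m/s) = 0.6040 km/h

0.604 km/h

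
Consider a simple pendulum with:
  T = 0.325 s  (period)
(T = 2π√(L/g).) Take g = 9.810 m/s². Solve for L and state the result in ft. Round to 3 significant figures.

Rearranging T = 2π√(L/g) for L: L = g·(T/2π)².
T = 0.325 s; g = 9.810 m/s².
L = 0.02625 m
0.02625 m × (1 ft / 0.3048 m) = 0.08611 ft

0.0861 ft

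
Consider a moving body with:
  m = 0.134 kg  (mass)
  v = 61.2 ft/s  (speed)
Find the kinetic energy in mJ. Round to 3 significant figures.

Directly: KE = ½mv².
m = 0.134 kg; v = 61.2 ft/s = 18.65 m/s.
KE = 23.31 J  (the unit combination reduces to kg·m²/s² = J)
23.31 J × (1 mJ / 0.001000 J) = 23314 mJ

23300 mJ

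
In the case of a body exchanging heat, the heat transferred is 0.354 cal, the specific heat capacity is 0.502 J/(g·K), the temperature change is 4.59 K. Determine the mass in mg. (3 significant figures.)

643 mg

Solving Q = m·c·ΔT for m: m = Q/(c·ΔT).
Q = 0.354 cal = 1.481 J; c = 0.502 J/(g·K) = 502.0 J/(kg·K); ΔT = 4.59 K.
m = 6.428×10^-4 kg
6.428×10^-4 kg × (1 mg / 1.000×10^-6 kg) = 642.8 mg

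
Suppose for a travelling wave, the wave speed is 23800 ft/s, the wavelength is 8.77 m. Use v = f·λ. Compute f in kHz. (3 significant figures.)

Rearranging: f = v/λ.
v = 23800 ft/s = 7254 m/s; λ = 8.77 m.
f = 827.2 Hz
827.2 Hz × (1 kHz / 1000 Hz) = 0.8272 kHz

0.827 kHz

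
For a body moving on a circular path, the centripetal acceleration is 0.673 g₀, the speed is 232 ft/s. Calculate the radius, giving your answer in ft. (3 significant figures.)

2490 ft

Solving a = v²/r for r: r = v²/a.
a = 0.673 g₀ = 6.600 m/s²; v = 232 ft/s = 70.71 m/s.
r = 757.7 m
757.7 m × (1 ft / 0.3048 m) = 2486 ft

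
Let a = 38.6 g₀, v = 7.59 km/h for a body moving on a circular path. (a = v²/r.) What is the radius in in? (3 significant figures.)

0.462 in

Rearranging: r = v²/a.
a = 38.6 g₀ = 378.5 m/s²; v = 7.59 km/h = 2.108 m/s.
r = 0.01174 m
0.01174 m × (1 in / 0.02540 m) = 0.4623 in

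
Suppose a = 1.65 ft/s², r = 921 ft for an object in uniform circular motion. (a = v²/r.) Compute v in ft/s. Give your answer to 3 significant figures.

Solving a = v²/r for v: v = √(a·r).
a = 1.65 ft/s² = 0.5029 m/s²; r = 921 ft = 280.7 m.
v = 11.88 m/s
11.88 m/s × (1 ft/s / 0.3048 m/s) = 38.98 ft/s

39.0 ft/s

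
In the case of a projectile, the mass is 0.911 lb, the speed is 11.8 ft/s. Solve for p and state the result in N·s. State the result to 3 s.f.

Directly: p = mv.
m = 0.911 lb = 0.4132 kg; v = 11.8 ft/s = 3.597 m/s.
p = 1.486 kg·m/s
Since 1 N·s = 1 kg·m/s, 1.486 N·s.

1.49 N·s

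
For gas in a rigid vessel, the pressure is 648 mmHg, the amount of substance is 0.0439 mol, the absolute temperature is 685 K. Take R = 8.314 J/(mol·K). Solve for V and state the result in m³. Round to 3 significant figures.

0.00289 m³

From the ideal-gas law: V = nRT/P.
P = 648 mmHg = 86393 Pa; n = 0.0439 mol; T = 685 K; R = 8.314 J/(mol·K).
V = 0.002894 m³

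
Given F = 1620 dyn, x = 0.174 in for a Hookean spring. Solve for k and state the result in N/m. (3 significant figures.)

3.67 N/m

Solving F = k·x for k: k = F/x.
F = 1620 dyn = 0.01620 N; x = 0.174 in = 0.004420 m.
k = 3.665 N/m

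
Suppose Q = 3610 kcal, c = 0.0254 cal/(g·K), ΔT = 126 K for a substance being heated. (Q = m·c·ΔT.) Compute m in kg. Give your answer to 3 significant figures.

Rearranging Q = m·c·ΔT for m: m = Q/(c·ΔT).
Q = 3610 kcal = 1.510×10^7 J; c = 0.0254 cal/(g·K) = 106.3 J/(kg·K); ΔT = 126 K.
m = 1128 kg

1130 kg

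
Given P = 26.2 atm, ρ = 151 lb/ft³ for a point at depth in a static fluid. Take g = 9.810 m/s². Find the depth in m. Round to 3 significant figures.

112 m

Solving P = ρ·g·h for h: h = P/(ρ·g).
P = 26.2 atm = 2.655×10^6 Pa; ρ = 151 lb/ft³ = 2419 kg/m³; g = 9.810 m/s².
h = 111.9 m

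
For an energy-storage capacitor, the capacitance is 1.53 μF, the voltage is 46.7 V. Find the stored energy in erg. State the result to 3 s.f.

Directly: E = ½CV².
C = 1.53 μF = 1.530×10^-6 F; V = 46.7 V.
E = 0.001668 J
0.001668 J × (1 erg / 1.000×10^-7 J) = 16684 erg

16700 erg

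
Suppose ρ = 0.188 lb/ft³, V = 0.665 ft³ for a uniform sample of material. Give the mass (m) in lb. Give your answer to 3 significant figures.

Rearranging ρ = m/V for m: m = ρV.
ρ = 0.188 lb/ft³ = 3.011 kg/m³; V = 0.665 ft³ = 0.01883 m³.
m = 0.05671 kg
0.05671 kg × (1 lb / 0.4536 kg) = 0.1250 lb

0.125 lb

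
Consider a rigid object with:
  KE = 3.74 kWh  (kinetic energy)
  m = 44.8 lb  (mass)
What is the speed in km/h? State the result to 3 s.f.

4140 km/h

Solving KE = ½mv² for v: v = √(2·KE/m).
KE = 3.74 kWh = 1.346×10^7 J; m = 44.8 lb = 20.32 kg.
v = 1151 m/s
1151 m/s × (1 km/h / 0.2778 m/s) = 4144 km/h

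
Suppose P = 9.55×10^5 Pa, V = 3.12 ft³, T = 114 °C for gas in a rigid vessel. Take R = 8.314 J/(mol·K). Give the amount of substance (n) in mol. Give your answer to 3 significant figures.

Solving PV = nRT for n: n = PV/(RT).
P = 9.55×10^5 Pa; V = 3.12 ft³ = 0.08835 m³; T = 114 °C = 387.1 K; R = 8.314 J/(mol·K).
n = 26.21 mol

26.2 mol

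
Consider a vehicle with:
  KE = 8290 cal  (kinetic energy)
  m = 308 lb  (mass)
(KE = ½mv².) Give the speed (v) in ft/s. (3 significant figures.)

73.1 ft/s

Solving KE = ½mv² for v: v = √(2·KE/m).
KE = 8290 cal = 34685 J; m = 308 lb = 139.7 kg.
v = 22.28 m/s
22.28 m/s × (1 ft/s / 0.3048 m/s) = 73.11 ft/s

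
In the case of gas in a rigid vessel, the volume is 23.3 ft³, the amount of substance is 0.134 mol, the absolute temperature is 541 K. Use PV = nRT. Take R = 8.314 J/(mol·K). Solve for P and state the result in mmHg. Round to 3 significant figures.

From the ideal-gas law: P = nRT/V.
V = 23.3 ft³ = 0.6598 m³; n = 0.134 mol; T = 541 K; R = 8.314 J/(mol·K).
P = 913.5 Pa
913.5 Pa × (1 mmHg / 133.3 Pa) = 6.852 mmHg

6.85 mmHg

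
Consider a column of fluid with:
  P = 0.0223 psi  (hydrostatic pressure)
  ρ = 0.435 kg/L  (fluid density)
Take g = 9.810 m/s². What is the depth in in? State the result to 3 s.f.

Rearranging P = ρ·g·h for h: h = P/(ρ·g).
P = 0.0223 psi = 153.8 Pa; ρ = 0.435 kg/L = 435.0 kg/m³; g = 9.810 m/s².
h = 0.03603 m
0.03603 m × (1 in / 0.02540 m) = 1.419 in

1.42 in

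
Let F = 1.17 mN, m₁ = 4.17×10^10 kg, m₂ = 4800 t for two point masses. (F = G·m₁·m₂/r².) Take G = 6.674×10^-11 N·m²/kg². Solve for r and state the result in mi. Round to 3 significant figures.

Rearranging F = G·m₁·m₂/r² for r: r = √(G·m₁m₂/F).
F = 1.17 mN = 0.001170 N; m₁ = 4.17×10^10 kg; m₂ = 4800 t = 4.800×10^6 kg; G = 6.674×10^-11 N·m²/kg².
r = 1.069×10^5 m
1.069×10^5 m × (1 mi / 1609 m) = 66.40 mi

66.4 mi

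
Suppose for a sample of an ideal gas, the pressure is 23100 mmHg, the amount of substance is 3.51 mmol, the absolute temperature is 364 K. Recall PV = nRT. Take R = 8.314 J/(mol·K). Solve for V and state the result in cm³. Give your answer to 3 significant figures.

From the ideal-gas law: V = nRT/P.
P = 23100 mmHg = 3.080×10^6 Pa; n = 3.51 mmol = 0.003510 mol; T = 364 K; R = 8.314 J/(mol·K).
V = 3.449×10^-6 m³
3.449×10^-6 m³ × (1 cm³ / 1.000×10^-6 m³) = 3.449 cm³

3.45 cm³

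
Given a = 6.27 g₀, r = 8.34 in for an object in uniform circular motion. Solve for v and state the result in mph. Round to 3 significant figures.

8.07 mph

Solving a = v²/r for v: v = √(a·r).
a = 6.27 g₀ = 61.49 m/s²; r = 8.34 in = 0.2118 m.
v = 3.609 m/s
3.609 m/s × (1 mph / 0.4470 m/s) = 8.073 mph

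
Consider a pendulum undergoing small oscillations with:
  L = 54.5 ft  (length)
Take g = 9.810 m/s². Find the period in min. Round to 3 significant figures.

0.136 min

Directly: T = 2π√(L/g).
L = 54.5 ft = 16.61 m; g = 9.810 m/s².
T = 8.176 s
8.176 s × (1 min / 60.00 s) = 0.1363 min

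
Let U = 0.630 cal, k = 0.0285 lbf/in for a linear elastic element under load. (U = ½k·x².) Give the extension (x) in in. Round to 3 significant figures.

Rearranging U = ½k·x² for x: x = √(2U/k).
U = 0.630 cal = 2.636 J; k = 0.0285 lbf/in = 4.991 N/m.
x = 1.028 m
1.028 m × (1 in / 0.02540 m) = 40.46 in

40.5 in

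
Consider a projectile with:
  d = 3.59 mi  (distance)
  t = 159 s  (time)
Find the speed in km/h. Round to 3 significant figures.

Directly: v = d/t.
d = 3.59 mi = 5778 m; t = 159 s.
v = 36.34 m/s
36.34 m/s × (1 km/h / 0.2778 m/s) = 130.8 km/h

131 km/h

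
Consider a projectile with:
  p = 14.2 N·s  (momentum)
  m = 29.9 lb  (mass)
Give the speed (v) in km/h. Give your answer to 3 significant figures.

3.77 km/h

Rearranging: v = p/m.
p = 14.2 N·s = 14.20 kg·m/s; m = 29.9 lb = 13.56 kg.
v = 1.047 m/s
1.047 m/s × (1 km/h / 0.2778 m/s) = 3.769 km/h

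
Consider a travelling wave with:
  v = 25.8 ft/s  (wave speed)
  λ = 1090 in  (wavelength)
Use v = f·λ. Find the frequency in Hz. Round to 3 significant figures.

0.284 Hz

Rearranging v = f·λ for f: f = v/λ.
v = 25.8 ft/s = 7.864 m/s; λ = 1090 in = 27.69 m.
f = 0.2840 Hz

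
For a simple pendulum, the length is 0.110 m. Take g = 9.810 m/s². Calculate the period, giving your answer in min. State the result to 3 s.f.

Directly: T = 2π√(L/g).
L = 0.110 m; g = 9.810 m/s².
T = 0.6653 s
0.6653 s × (1 min / 60.00 s) = 0.01109 min

0.0111 min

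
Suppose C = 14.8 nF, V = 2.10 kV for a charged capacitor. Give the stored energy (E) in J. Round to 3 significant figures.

0.0326 J

E is given directly by: E = ½CV².
C = 14.8 nF = 1.480×10^-8 F; V = 2.10 kV = 2100 V.
E = 0.03263 J  (the unit combination reduces to kg·m²/s² = J)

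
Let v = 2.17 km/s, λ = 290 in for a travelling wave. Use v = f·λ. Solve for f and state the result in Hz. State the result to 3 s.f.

Rearranging v = f·λ for f: f = v/λ.
v = 2.17 km/s = 2170 m/s; λ = 290 in = 7.366 m.
f = 294.6 Hz

295 Hz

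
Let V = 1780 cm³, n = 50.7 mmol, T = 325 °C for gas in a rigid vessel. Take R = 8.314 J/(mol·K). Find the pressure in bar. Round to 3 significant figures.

From the ideal-gas law: P = nRT/V.
V = 1780 cm³ = 0.001780 m³; n = 50.7 mmol = 0.05070 mol; T = 325 °C = 598.1 K; R = 8.314 J/(mol·K).
P = 1.416×10^5 Pa
1.416×10^5 Pa × (1 bar / 1.000×10^5 Pa) = 1.416 bar

1.42 bar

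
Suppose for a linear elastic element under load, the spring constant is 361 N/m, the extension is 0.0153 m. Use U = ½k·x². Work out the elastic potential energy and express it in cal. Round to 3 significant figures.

0.0101 cal

U is given directly by: U = ½kx².
k = 361 N/m; x = 0.0153 m.
U = 0.04225 J
0.04225 J × (1 cal / 4.184 J) = 0.01010 cal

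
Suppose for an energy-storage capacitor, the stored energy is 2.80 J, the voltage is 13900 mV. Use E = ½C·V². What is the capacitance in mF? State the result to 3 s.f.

29.0 mF

Solving E = ½C·V² for C: C = 2E/V².
E = 2.80 J; V = 13900 mV = 13.90 V.
C = 0.02898 F
0.02898 F × (1 mF / 0.001000 F) = 28.98 mF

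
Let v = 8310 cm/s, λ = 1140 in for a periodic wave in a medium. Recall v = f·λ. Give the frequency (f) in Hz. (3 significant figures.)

2.87 Hz

Rearranging: f = v/λ.
v = 8310 cm/s = 83.10 m/s; λ = 1140 in = 28.96 m.
f = 2.870 Hz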